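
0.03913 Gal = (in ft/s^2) 0.001284. Check: 1 Gal = 0.01 m/s^2, so 0.03913 Gal = 0.03913 * 0.01 = 0.0003913 m/s^2. 1 ft/s^2 = 0.3048 m/s^2, so 0.0003913 m/s^2 = 0.0003913 / 0.3048 = 0.0012837927 ft/s^2 ≈ 0.001284 ft/s^2 (4 s.f.).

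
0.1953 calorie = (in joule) 0.8171. Check: 1 calorie = 4.184 J, so 0.1953 calorie = 0.1953 * 4.184 = 0.8171352 J. 0.8171352 J = 0.8171352 joule ≈ 0.8171 joule (4 s.f.).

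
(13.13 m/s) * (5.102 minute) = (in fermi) 13.13 m/s is already in m/s. 1 minute = 60 s, so 5.102 minute = 5.102 * 60 = 306.12 s. Combine: 13.13 m/s * 306.12 s = 4019.3556 m. 1 fermi = 1e-15 m, so 4019.3556 m = 4019.3556 / 1e-15 = 4.0193556e+18 fermi ≈ 4.019e+18 fermi (4 s.f.). Final answer: 4.019e+18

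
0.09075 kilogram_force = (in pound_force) 0.2001. Check: 1 kilogram_force = 9.80665 N, so 0.09075 kilogram_force = 0.09075 * 9.80665 = 0.88995349 N. 1 pound_force = 4.4482216 N, so 0.88995349 N = 0.88995349 / 4.4482216 = 0.2000695 pound_force ≈ 0.2001 pound_force (4 s.f.).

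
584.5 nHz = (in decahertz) 1 nHz = 1e-09 Hz, so 584.5 nHz = 584.5 * 1e-09 = 5.845e-07 Hz. 1 decahertz = 10 Hz, so 5.845e-07 Hz = 5.845e-07 / 10 = 5.845e-08 decahertz. Final answer: 5.845e-08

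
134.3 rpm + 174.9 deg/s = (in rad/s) 17.12. Check: 1 rpm = 0.10471976 rad/s, so 134.3 rpm = 134.3 * 0.10471976 = 14.063863 rad/s. 1 deg/s = 0.017453293 rad/s, so 174.9 deg/s = 174.9 * 0.017453293 = 3.0525809 rad/s. Sum: 14.063863 + 3.0525809 = 17.116444 rad/s. Result: 17.116444 rad/s ≈ 17.12 rad/s (4 s.f.).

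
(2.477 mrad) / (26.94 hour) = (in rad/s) 2.554e-08. Check: 1 mrad = 0.001 rad, so 2.477 mrad = 2.477 * 0.001 = 0.002477 rad. 1 hour = 3600 s, so 26.94 hour = 26.94 * 3600 = 96984 s. Combine: 0.002477 rad / 96984 s = 2.5540295e-08 rad/s. Result: 2.5540295e-08 rad/s ≈ 2.554e-08 rad/s (4 s.f.).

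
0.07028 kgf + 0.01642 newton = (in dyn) 1 kgf = 9.80665 N, so 0.07028 kgf = 0.07028 * 9.80665 = 0.68921136 N. 0.01642 newton = 0.01642 N. Sum: 0.68921136 + 0.01642 = 0.70563136 N. 1 dyn = 1e-05 N, so 0.70563136 N = 0.70563136 / 1e-05 = 70563.136 dyn ≈ 7.056e+04 dyn (4 s.f.). Final answer: 7.056e+04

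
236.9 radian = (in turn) 236.9 radian = 236.9 rad. 1 turn = 6.2831853 rad, so 236.9 rad = 236.9 / 6.2831853 = 37.703806 turn ≈ 37.7 turn (4 s.f.). Final answer: 37.7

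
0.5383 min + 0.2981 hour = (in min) 18.42. Check: 1 min = 60 s, so 0.5383 min = 0.5383 * 60 = 32.298 s. 1 hour = 3600 s, so 0.2981 hour = 0.2981 * 3600 = 1073.16 s. Sum: 32.298 + 1073.16 = 1105.458 s. 1 min = 60 s, so 1105.458 s = 1105.458 / 60 = 18.4243 min ≈ 18.42 min (4 s.f.).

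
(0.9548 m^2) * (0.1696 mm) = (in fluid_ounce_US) 0.9548 m^2 is already in m^2. 1 mm = 0.001 m, so 0.1696 mm = 0.1696 * 0.001 = 0.0001696 m. Combine: 0.9548 m^2 * 0.0001696 m = 0.00016193408 m^3. 1 fluid_ounce_US = 2.957353e-05 m^3, so 0.00016193408 m^3 = 0.00016193408 / 2.957353e-05 = 5.4756427 fluid_ounce_US ≈ 5.476 fluid_ounce_US (4 s.f.). Final answer: 5.476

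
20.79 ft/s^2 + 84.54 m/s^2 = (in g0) 1 ft/s^2 = 0.3048 m/s^2, so 20.79 ft/s^2 = 20.79 * 0.3048 = 6.336792 m/s^2. 84.54 m/s^2 is already in m/s^2. Sum: 6.336792 + 84.54 = 90.876792 m/s^2. 1 g0 = 9.80665 m/s^2, so 90.876792 m/s^2 = 90.876792 / 9.80665 = 9.2668538 g0 ≈ 9.267 g0 (4 s.f.). Final answer: 9.267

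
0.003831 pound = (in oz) 1 pound = 0.45359237 kg, so 0.003831 pound = 0.003831 * 0.45359237 = 0.0017377124 kg. 1 oz = 0.028349523 kg, so 0.0017377124 kg = 0.0017377124 / 0.028349523 = 0.061296 oz ≈ 0.0613 oz (4 s.f.). Final answer: 0.0613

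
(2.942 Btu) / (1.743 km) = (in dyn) 1 Btu = 1055.0559 J, so 2.942 Btu = 2.942 * 1055.0559 = 3103.9743 J. 1 km = 1000 m, so 1.743 km = 1.743 * 1000 = 1743 m. Combine: 3103.9743 J / 1743 m = 1.7808229 N. 1 dyn = 1e-05 N, so 1.7808229 N = 1.7808229 / 1e-05 = 178082.29 dyn ≈ 1.781e+05 dyn (4 s.f.). Final answer: 1.781e+05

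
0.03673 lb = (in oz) 0.5877. Check: 1 lb = 0.45359237 kg, so 0.03673 lb = 0.03673 * 0.45359237 = 0.016660448 kg. 1 oz = 0.028349523 kg, so 0.016660448 kg = 0.016660448 / 0.028349523 = 0.58768 oz ≈ 0.5877 oz (4 s.f.).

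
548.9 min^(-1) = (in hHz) 1 min^(-1) = 0.016666667 Hz, so 548.9 min^(-1) = 548.9 * 0.016666667 = 9.1483333 Hz. 1 hHz = 100 Hz, so 9.1483333 Hz = 9.1483333 / 100 = 0.091483333 hHz ≈ 0.09148 hHz (4 s.f.). Final answer: 0.09148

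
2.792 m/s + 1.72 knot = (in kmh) 13.24. Check: 2.792 m/s is already in m/s. 1 knot = 0.51444444 m/s, so 1.72 knot = 1.72 * 0.51444444 = 0.88484444 m/s. Sum: 2.792 + 0.88484444 = 3.6768444 m/s. 1 kmh = 0.27777778 m/s, so 3.6768444 m/s = 3.6768444 / 0.27777778 = 13.23664 kmh ≈ 13.24 kmh (4 s.f.).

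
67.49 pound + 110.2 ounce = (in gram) 1 pound = 0.45359237 kg, so 67.49 pound = 67.49 * 0.45359237 = 30.612949 kg. 1 ounce = 0.028349523 kg, so 110.2 ounce = 110.2 * 0.028349523 = 3.1241174 kg. Sum: 30.612949 + 3.1241174 = 33.737066 kg. 1 gram = 0.001 kg, so 33.737066 kg = 33.737066 / 0.001 = 33737.066 gram ≈ 3.374e+04 gram (4 s.f.). Final answer: 3.374e+04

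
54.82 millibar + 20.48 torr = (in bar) 0.08212. Check: 1 millibar = 100 Pa, so 54.82 millibar = 54.82 * 100 = 5482 Pa. 1 torr = 133.32237 Pa, so 20.48 torr = 20.48 * 133.32237 = 2730.4421 Pa. Sum: 5482 + 2730.4421 = 8212.4421 Pa. 1 bar = 100000 Pa, so 8212.4421 Pa = 8212.4421 / 100000 = 0.082124421 bar ≈ 0.08212 bar (4 s.f.).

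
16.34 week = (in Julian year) 0.3132. Check: 1 week = 604800 s, so 16.34 week = 16.34 * 604800 = 9882432 s. 1 Julian year = 31557600 s, so 9882432 s = 9882432 / 31557600 = 0.31315537 Julian year ≈ 0.3132 Julian year (4 s.f.).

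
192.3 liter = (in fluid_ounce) 1 liter = 0.001 m^3, so 192.3 liter = 192.3 * 0.001 = 0.1923 m^3. 1 fluid_ounce = 2.957353e-05 m^3, so 0.1923 m^3 = 0.1923 / 2.957353e-05 = 6502.4366 fluid_ounce ≈ 6502 fluid_ounce (4 s.f.). Final answer: 6502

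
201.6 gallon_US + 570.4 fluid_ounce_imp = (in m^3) 0.7793. Check: 1 gallon_US = 0.0037854118 m^3, so 201.6 gallon_US = 201.6 * 0.0037854118 = 0.76313902 m^3. 1 fluid_ounce_imp = 2.8413063e-05 m^3, so 570.4 fluid_ounce_imp = 570.4 * 2.8413063e-05 = 0.016206811 m^3. Sum: 0.76313902 + 0.016206811 = 0.77934583 m^3. Result: 0.77934583 m^3 ≈ 0.7793 m^3 (4 s.f.).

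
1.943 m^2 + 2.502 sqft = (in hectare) 1.943 m^2 is already in m^2. 1 sqft = 0.09290304 m^2, so 2.502 sqft = 2.502 * 0.09290304 = 0.23244341 m^2. Sum: 1.943 + 0.23244341 = 2.1754434 m^2. 1 hectare = 10000 m^2, so 2.1754434 m^2 = 2.1754434 / 10000 = 0.00021754434 hectare ≈ 0.0002175 hectare (4 s.f.). Final answer: 0.0002175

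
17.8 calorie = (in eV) 1 calorie = 4.184 J, so 17.8 calorie = 17.8 * 4.184 = 74.4752 J. 1 eV = 1.6021766e-19 J, so 74.4752 J = 74.4752 / 1.6021766e-19 = 4.6483764e+20 eV ≈ 4.648e+20 eV (4 s.f.). Final answer: 4.648e+20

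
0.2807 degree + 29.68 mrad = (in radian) 0.03458. Check: 1 degree = 0.017453293 rad, so 0.2807 degree = 0.2807 * 0.017453293 = 0.0048991392 rad. 1 mrad = 0.001 rad, so 29.68 mrad = 29.68 * 0.001 = 0.02968 rad. Sum: 0.0048991392 + 0.02968 = 0.034579139 rad. 0.034579139 rad = 0.034579139 radian ≈ 0.03458 radian (4 s.f.).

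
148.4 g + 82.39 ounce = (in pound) 1 g = 0.001 kg, so 148.4 g = 148.4 * 0.001 = 0.1484 kg. 1 ounce = 0.028349523 kg, so 82.39 ounce = 82.39 * 0.028349523 = 2.3357172 kg. Sum: 0.1484 + 2.3357172 = 2.4841172 kg. 1 pound = 0.45359237 kg, so 2.4841172 kg = 2.4841172 / 0.45359237 = 5.476541 pound ≈ 5.477 pound (4 s.f.). Final answer: 5.477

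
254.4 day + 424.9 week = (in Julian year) 8.84. Check: 1 day = 86400 s, so 254.4 day = 254.4 * 86400 = 21980160 s. 1 week = 604800 s, so 424.9 week = 424.9 * 604800 = 2.5697952e+08 s. Sum: 21980160 + 2.5697952e+08 = 2.7895968e+08 s. 1 Julian year = 31557600 s, so 2.7895968e+08 s = 2.7895968e+08 / 31557600 = 8.8396988 Julian year ≈ 8.84 Julian year (4 s.f.).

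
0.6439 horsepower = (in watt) 1 horsepower = 745.69987 W, so 0.6439 horsepower = 0.6439 * 745.69987 = 480.15615 W. 480.15615 W = 480.15615 watt ≈ 480.2 watt (4 s.f.). Final answer: 480.2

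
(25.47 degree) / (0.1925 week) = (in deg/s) 1 degree = 0.017453293 rad, so 25.47 degree = 25.47 * 0.017453293 = 0.44453536 rad. 1 week = 604800 s, so 0.1925 week = 0.1925 * 604800 = 116424 s. Combine: 0.44453536 rad / 116424 s = 3.818245e-06 rad/s. 1 deg/s = 0.017453293 rad/s, so 3.818245e-06 rad/s = 3.818245e-06 / 0.017453293 = 0.00021876933 deg/s ≈ 0.0002188 deg/s (4 s.f.). Final answer: 0.0002188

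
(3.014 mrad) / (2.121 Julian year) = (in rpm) 4.3e-10. Check: 1 mrad = 0.001 rad, so 3.014 mrad = 3.014 * 0.001 = 0.003014 rad. 1 Julian year = 31557600 s, so 2.121 Julian year = 2.121 * 31557600 = 66933670 s. Combine: 0.003014 rad / 66933670 s = 4.5029654e-11 rad/s. 1 rpm = 0.10471976 rad/s, so 4.5029654e-11 rad/s = 4.5029654e-11 / 0.10471976 = 4.3000152e-10 rpm ≈ 4.3e-10 rpm (4 s.f.).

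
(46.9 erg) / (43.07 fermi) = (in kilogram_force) 1 erg = 1e-07 J, so 46.9 erg = 46.9 * 1e-07 = 4.69e-06 J. 1 fermi = 1e-15 m, so 43.07 fermi = 43.07 * 1e-15 = 4.307e-14 m. Combine: 4.69e-06 J / 4.307e-14 m = 1.088925e+08 N. 1 kilogram_force = 9.80665 N, so 1.088925e+08 N = 1.088925e+08 / 9.80665 = 11103945 kilogram_force ≈ 1.11e+07 kilogram_force (4 s.f.). Final answer: 1.11e+07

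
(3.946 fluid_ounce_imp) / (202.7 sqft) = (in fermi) 1 fluid_ounce_imp = 2.8413063e-05 m^3, so 3.946 fluid_ounce_imp = 3.946 * 2.8413063e-05 = 0.00011211794 m^3. 1 sqft = 0.09290304 m^2, so 202.7 sqft = 202.7 * 0.09290304 = 18.831446 m^2. Combine: 0.00011211794 m^3 / 18.831446 m^2 = 5.9537618e-06 m. 1 fermi = 1e-15 m, so 5.9537618e-06 m = 5.9537618e-06 / 1e-15 = 5.9537618e+09 fermi ≈ 5.954e+09 fermi (4 s.f.). Final answer: 5.954e+09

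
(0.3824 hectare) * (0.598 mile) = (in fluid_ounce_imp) 1.295e+11. Check: 1 hectare = 10000 m^2, so 0.3824 hectare = 0.3824 * 10000 = 3824 m^2. 1 mile = 1609.344 m, so 0.598 mile = 0.598 * 1609.344 = 962.38771 m. Combine: 3824 m^2 * 962.38771 m = 3680170.6 m^3. 1 fluid_ounce_imp = 2.8413063e-05 m^3, so 3680170.6 m^3 = 3680170.6 / 2.8413063e-05 = 1.295239e+11 fluid_ounce_imp ≈ 1.295e+11 fluid_ounce_imp (4 s.f.).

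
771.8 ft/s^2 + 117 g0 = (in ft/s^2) 1 ft/s^2 = 0.3048 m/s^2, so 771.8 ft/s^2 = 771.8 * 0.3048 = 235.24464 m/s^2. 1 g0 = 9.80665 m/s^2, so 117 g0 = 117 * 9.80665 = 1147.3781 m/s^2. Sum: 235.24464 + 1147.3781 = 1382.6227 m/s^2. 1 ft/s^2 = 0.3048 m/s^2, so 1382.6227 m/s^2 = 1382.6227 / 0.3048 = 4536.1637 ft/s^2 ≈ 4536 ft/s^2 (4 s.f.). Final answer: 4536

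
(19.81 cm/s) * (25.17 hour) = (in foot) 1 cm/s = 0.01 m/s, so 19.81 cm/s = 19.81 * 0.01 = 0.1981 m/s. 1 hour = 3600 s, so 25.17 hour = 25.17 * 3600 = 90612 s. Combine: 0.1981 m/s * 90612 s = 17950.237 m. 1 foot = 0.3048 m, so 17950.237 m = 17950.237 / 0.3048 = 58891.854 foot ≈ 5.889e+04 foot (4 s.f.). Final answer: 5.889e+04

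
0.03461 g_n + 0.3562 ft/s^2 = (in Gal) 44.8. Check: 1 g_n = 9.80665 m/s^2, so 0.03461 g_n = 0.03461 * 9.80665 = 0.33940816 m/s^2. 1 ft/s^2 = 0.3048 m/s^2, so 0.3562 ft/s^2 = 0.3562 * 0.3048 = 0.10856976 m/s^2. Sum: 0.33940816 + 0.10856976 = 0.44797792 m/s^2. 1 Gal = 0.01 m/s^2, so 0.44797792 m/s^2 = 0.44797792 / 0.01 = 44.797792 Gal ≈ 44.8 Gal (4 s.f.).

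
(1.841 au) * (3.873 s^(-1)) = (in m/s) 1 au = 1.4959787e+11 m, so 1.841 au = 1.841 * 1.4959787e+11 = 2.7540968e+11 m. 3.873 s^(-1) = 3.873 Hz. Combine: 2.7540968e+11 m * 3.873 Hz = 1.0666617e+12 m/s. Result: 1.0666617e+12 m/s ≈ 1.067e+12 m/s (4 s.f.). Final answer: 1.067e+12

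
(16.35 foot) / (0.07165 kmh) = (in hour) 1 foot = 0.3048 m, so 16.35 foot = 16.35 * 0.3048 = 4.98348 m. 1 kmh = 0.27777778 m/s, so 0.07165 kmh = 0.07165 * 0.27777778 = 0.019902778 m/s. Combine: 4.98348 m / 0.019902778 m/s = 250.39118 s. 1 hour = 3600 s, so 250.39118 s = 250.39118 / 3600 = 0.069553105 hour ≈ 0.06955 hour (4 s.f.). Final answer: 0.06955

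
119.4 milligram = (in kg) 0.0001194. Check: 1 milligram = 1e-06 kg, so 119.4 milligram = 119.4 * 1e-06 = 0.0001194 kg. Result: 0.0001194 kg.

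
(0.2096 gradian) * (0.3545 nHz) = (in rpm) 1 gradian = 0.015707963 rad, so 0.2096 gradian = 0.2096 * 0.015707963 = 0.0032923891 rad. 1 nHz = 1e-09 Hz, so 0.3545 nHz = 0.3545 * 1e-09 = 3.545e-10 Hz. Combine: 0.0032923891 rad * 3.545e-10 Hz = 1.1671519e-12 rad/s. 1 rpm = 0.10471976 rad/s, so 1.1671519e-12 rad/s = 1.1671519e-12 / 0.10471976 = 1.114548e-11 rpm ≈ 1.115e-11 rpm (4 s.f.). Final answer: 1.115e-11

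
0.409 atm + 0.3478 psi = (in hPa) 1 atm = 101325 Pa, so 0.409 atm = 0.409 * 101325 = 41441.925 Pa. 1 psi = 6894.7573 Pa, so 0.3478 psi = 0.3478 * 6894.7573 = 2397.9966 Pa. Sum: 41441.925 + 2397.9966 = 43839.922 Pa. 1 hPa = 100 Pa, so 43839.922 Pa = 43839.922 / 100 = 438.39922 hPa ≈ 438.4 hPa (4 s.f.). Final answer: 438.4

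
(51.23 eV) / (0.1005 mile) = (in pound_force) 1.141e-20. Check: 1 eV = 1.6021766e-19 J, so 51.23 eV = 51.23 * 1.6021766e-19 = 8.2079509e-18 J. 1 mile = 1609.344 m, so 0.1005 mile = 0.1005 * 1609.344 = 161.73907 m. Combine: 8.2079509e-18 J / 161.73907 m = 5.0748102e-20 N. 1 pound_force = 4.4482216 N, so 5.0748102e-20 N = 5.0748102e-20 / 4.4482216 = 1.1408627e-20 pound_force ≈ 1.141e-20 pound_force (4 s.f.).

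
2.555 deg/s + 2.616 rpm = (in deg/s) 18.25. Check: 1 deg/s = 0.017453293 rad/s, so 2.555 deg/s = 2.555 * 0.017453293 = 0.044593162 rad/s. 1 rpm = 0.10471976 rad/s, so 2.616 rpm = 2.616 * 0.10471976 = 0.27394688 rad/s. Sum: 0.044593162 + 0.27394688 = 0.31854004 rad/s. 1 deg/s = 0.017453293 rad/s, so 0.31854004 rad/s = 0.31854004 / 0.017453293 = 18.251 deg/s ≈ 18.25 deg/s (4 s.f.).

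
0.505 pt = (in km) 1 pt = 0.00035277778 m, so 0.505 pt = 0.505 * 0.00035277778 = 0.00017815278 m. 1 km = 1000 m, so 0.00017815278 m = 0.00017815278 / 1000 = 1.7815278e-07 km ≈ 1.782e-07 km (4 s.f.). Final answer: 1.782e-07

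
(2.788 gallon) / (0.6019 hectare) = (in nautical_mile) 9.468e-10. Check: 1 gallon = 0.0037854118 m^3, so 2.788 gallon = 2.788 * 0.0037854118 = 0.010553728 m^3. 1 hectare = 10000 m^2, so 0.6019 hectare = 0.6019 * 10000 = 6019 m^2. Combine: 0.010553728 m^3 / 6019 m^2 = 1.7534022e-06 m. 1 nautical_mile = 1852 m, so 1.7534022e-06 m = 1.7534022e-06 / 1852 = 9.4676147e-10 nautical_mile ≈ 9.468e-10 nautical_mile (4 s.f.).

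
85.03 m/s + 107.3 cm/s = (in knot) 85.03 m/s is already in m/s. 1 cm/s = 0.01 m/s, so 107.3 cm/s = 107.3 * 0.01 = 1.073 m/s. Sum: 85.03 + 1.073 = 86.103 m/s. 1 knot = 0.51444444 m/s, so 86.103 m/s = 86.103 / 0.51444444 = 167.37084 knot ≈ 167.4 knot (4 s.f.). Final answer: 167.4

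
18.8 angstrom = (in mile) 1.168e-12. Check: 1 angstrom = 1e-10 m, so 18.8 angstrom = 18.8 * 1e-10 = 1.88e-09 m. 1 mile = 1609.344 m, so 1.88e-09 m = 1.88e-09 / 1609.344 = 1.1681778e-12 mile ≈ 1.168e-12 mile (4 s.f.).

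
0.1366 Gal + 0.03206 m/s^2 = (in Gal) 1 Gal = 0.01 m/s^2, so 0.1366 Gal = 0.1366 * 0.01 = 0.001366 m/s^2. 0.03206 m/s^2 is already in m/s^2. Sum: 0.001366 + 0.03206 = 0.033426 m/s^2. 1 Gal = 0.01 m/s^2, so 0.033426 m/s^2 = 0.033426 / 0.01 = 3.3426 Gal ≈ 3.343 Gal (4 s.f.). Final answer: 3.343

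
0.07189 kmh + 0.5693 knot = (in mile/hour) 1 kmh = 0.27777778 m/s, so 0.07189 kmh = 0.07189 * 0.27777778 = 0.019969444 m/s. 1 knot = 0.51444444 m/s, so 0.5693 knot = 0.5693 * 0.51444444 = 0.29287322 m/s. Sum: 0.019969444 + 0.29287322 = 0.31284267 m/s. 1 mile/hour = 0.44704 m/s, so 0.31284267 m/s = 0.31284267 / 0.44704 = 0.69980911 mile/hour ≈ 0.6998 mile/hour (4 s.f.). Final answer: 0.6998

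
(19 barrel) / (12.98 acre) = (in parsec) 1 barrel = 0.15898729 m^3, so 19 barrel = 19 * 0.15898729 = 3.0207586 m^3. 1 acre = 4046.8564 m^2, so 12.98 acre = 12.98 * 4046.8564 = 52528.196 m^2. Combine: 3.0207586 m^3 / 52528.196 m^2 = 5.7507373e-05 m. 1 parsec = 3.0856776e+16 m, so 5.7507373e-05 m = 5.7507373e-05 / 3.0856776e+16 = 1.863687e-21 parsec ≈ 1.864e-21 parsec (4 s.f.). Final answer: 1.864e-21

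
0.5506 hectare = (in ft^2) 1 hectare = 10000 m^2, so 0.5506 hectare = 0.5506 * 10000 = 5506 m^2. 1 ft^2 = 0.09290304 m^2, so 5506 m^2 = 5506 / 0.09290304 = 59266.091 ft^2 ≈ 5.927e+04 ft^2 (4 s.f.). Final answer: 5.927e+04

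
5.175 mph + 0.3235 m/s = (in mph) 5.899. Check: 1 mph = 0.44704 m/s, so 5.175 mph = 5.175 * 0.44704 = 2.313432 m/s. 0.3235 m/s is already in m/s. Sum: 2.313432 + 0.3235 = 2.636932 m/s. 1 mph = 0.44704 m/s, so 2.636932 m/s = 2.636932 / 0.44704 = 5.8986489 mph ≈ 5.899 mph (4 s.f.).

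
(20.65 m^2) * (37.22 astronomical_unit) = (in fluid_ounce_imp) 20.65 m^2 is already in m^2. 1 astronomical_unit = 1.4959787e+11 m, so 37.22 astronomical_unit = 37.22 * 1.4959787e+11 = 5.5680327e+12 m. Combine: 20.65 m^2 * 5.5680327e+12 m = 1.1497988e+14 m^3. 1 fluid_ounce_imp = 2.8413063e-05 m^3, so 1.1497988e+14 m^3 = 1.1497988e+14 / 2.8413063e-05 = 4.0467259e+18 fluid_ounce_imp ≈ 4.047e+18 fluid_ounce_imp (4 s.f.). Final answer: 4.047e+18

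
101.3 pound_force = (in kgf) 1 pound_force = 4.4482216 N, so 101.3 pound_force = 101.3 * 4.4482216 = 450.60485 N. 1 kgf = 9.80665 N, so 450.60485 N = 450.60485 / 9.80665 = 45.948907 kgf ≈ 45.95 kgf (4 s.f.). Final answer: 45.95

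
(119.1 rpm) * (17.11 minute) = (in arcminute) 4.402e+07. Check: 1 rpm = 0.10471976 rad/s, so 119.1 rpm = 119.1 * 0.10471976 = 12.472123 rad/s. 1 minute = 60 s, so 17.11 minute = 17.11 * 60 = 1026.6 s. Combine: 12.472123 rad/s * 1026.6 s = 12803.881 rad. 1 arcminute = 0.00029088821 rad, so 12803.881 rad = 12803.881 / 0.00029088821 = 44016502 arcminute ≈ 4.402e+07 arcminute (4 s.f.).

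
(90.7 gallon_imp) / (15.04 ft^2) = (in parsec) 9.564e-18. Check: 1 gallon_imp = 0.00454609 m^3, so 90.7 gallon_imp = 90.7 * 0.00454609 = 0.41233036 m^3. 1 ft^2 = 0.09290304 m^2, so 15.04 ft^2 = 15.04 * 0.09290304 = 1.3972617 m^2. Combine: 0.41233036 m^3 / 1.3972617 m^2 = 0.29509888 m. 1 parsec = 3.0856776e+16 m, so 0.29509888 m = 0.29509888 / 3.0856776e+16 = 9.5635032e-18 parsec ≈ 9.564e-18 parsec (4 s.f.).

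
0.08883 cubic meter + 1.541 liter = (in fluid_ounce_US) 3056. Check: 0.08883 cubic meter = 0.08883 m^3. 1 liter = 0.001 m^3, so 1.541 liter = 1.541 * 0.001 = 0.001541 m^3. Sum: 0.08883 + 0.001541 = 0.090371 m^3. 1 fluid_ounce_US = 2.957353e-05 m^3, so 0.090371 m^3 = 0.090371 / 2.957353e-05 = 3055.807 fluid_ounce_US ≈ 3056 fluid_ounce_US (4 s.f.).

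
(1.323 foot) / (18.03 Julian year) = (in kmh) 1 foot = 0.3048 m, so 1.323 foot = 1.323 * 0.3048 = 0.4032504 m. 1 Julian year = 31557600 s, so 18.03 Julian year = 18.03 * 31557600 = 5.6898353e+08 s. Combine: 0.4032504 m / 5.6898353e+08 s = 7.0872069e-10 m/s. 1 kmh = 0.27777778 m/s, so 7.0872069e-10 m/s = 7.0872069e-10 / 0.27777778 = 2.5513945e-09 kmh ≈ 2.551e-09 kmh (4 s.f.). Final answer: 2.551e-09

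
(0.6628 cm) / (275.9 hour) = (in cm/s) 6.673e-07. Check: 1 cm = 0.01 m, so 0.6628 cm = 0.6628 * 0.01 = 0.006628 m. 1 hour = 3600 s, so 275.9 hour = 275.9 * 3600 = 993240 s. Combine: 0.006628 m / 993240 s = 6.6731102e-09 m/s. 1 cm/s = 0.01 m/s, so 6.6731102e-09 m/s = 6.6731102e-09 / 0.01 = 6.6731102e-07 cm/s ≈ 6.673e-07 cm/s (4 s.f.).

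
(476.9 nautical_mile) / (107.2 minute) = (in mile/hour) 1 nautical_mile = 1852 m, so 476.9 nautical_mile = 476.9 * 1852 = 883218.8 m. 1 minute = 60 s, so 107.2 minute = 107.2 * 60 = 6432 s. Combine: 883218.8 m / 6432 s = 137.31636 m/s. 1 mile/hour = 0.44704 m/s, so 137.31636 m/s = 137.31636 / 0.44704 = 307.16794 mile/hour ≈ 307.2 mile/hour (4 s.f.). Final answer: 307.2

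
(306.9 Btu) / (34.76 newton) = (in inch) 3.667e+05. Check: 1 Btu = 1055.0559 J, so 306.9 Btu = 306.9 * 1055.0559 = 323796.64 J. 34.76 newton = 34.76 N. Combine: 323796.64 J / 34.76 N = 9315.2083 m. 1 inch = 0.0254 m, so 9315.2083 m = 9315.2083 / 0.0254 = 366740.49 inch ≈ 3.667e+05 inch (4 s.f.).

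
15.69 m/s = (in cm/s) 1 cm/s = 0.01 m/s, so 15.69 m/s = 15.69 / 0.01 = 1569 cm/s. Final answer: 1569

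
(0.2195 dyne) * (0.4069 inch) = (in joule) 2.269e-08. Check: 1 dyne = 1e-05 N, so 0.2195 dyne = 0.2195 * 1e-05 = 2.195e-06 N. 1 inch = 0.0254 m, so 0.4069 inch = 0.4069 * 0.0254 = 0.01033526 m. Combine: 2.195e-06 N * 0.01033526 m = 2.2685896e-08 J. 2.2685896e-08 J = 2.2685896e-08 joule ≈ 2.269e-08 joule (4 s.f.).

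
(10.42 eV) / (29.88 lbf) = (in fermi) 1.256e-05. Check: 1 eV = 1.6021766e-19 J, so 10.42 eV = 10.42 * 1.6021766e-19 = 1.6694681e-18 J. 1 lbf = 4.4482216 N, so 29.88 lbf = 29.88 * 4.4482216 = 132.91286 N. Combine: 1.6694681e-18 J / 132.91286 N = 1.2560621e-20 m. 1 fermi = 1e-15 m, so 1.2560621e-20 m = 1.2560621e-20 / 1e-15 = 1.2560621e-05 fermi ≈ 1.256e-05 fermi (4 s.f.).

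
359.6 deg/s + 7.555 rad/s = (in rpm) 1 deg/s = 0.017453293 rad/s, so 359.6 deg/s = 359.6 * 0.017453293 = 6.276204 rad/s. 7.555 rad/s is already in rad/s. Sum: 6.276204 + 7.555 = 13.831204 rad/s. 1 rpm = 0.10471976 rad/s, so 13.831204 rad/s = 13.831204 / 0.10471976 = 132.07827 rpm ≈ 132.1 rpm (4 s.f.). Final answer: 132.1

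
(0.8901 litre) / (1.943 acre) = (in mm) 0.0001132. Check: 1 litre = 0.001 m^3, so 0.8901 litre = 0.8901 * 0.001 = 0.0008901 m^3. 1 acre = 4046.8564 m^2, so 1.943 acre = 1.943 * 4046.8564 = 7863.042 m^2. Combine: 0.0008901 m^3 / 7863.042 m^2 = 1.1320046e-07 m. 1 mm = 0.001 m, so 1.1320046e-07 m = 1.1320046e-07 / 0.001 = 0.00011320046 mm ≈ 0.0001132 mm (4 s.f.).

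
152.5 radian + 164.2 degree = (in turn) 24.73. Check: 152.5 radian = 152.5 rad. 1 degree = 0.017453293 rad, so 164.2 degree = 164.2 * 0.017453293 = 2.8658306 rad. Sum: 152.5 + 2.8658306 = 155.36583 rad. 1 turn = 6.2831853 rad, so 155.36583 rad = 155.36583 / 6.2831853 = 24.72724 turn ≈ 24.73 turn (4 s.f.).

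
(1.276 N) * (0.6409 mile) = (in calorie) 1.276 N is already in N. 1 mile = 1609.344 m, so 0.6409 mile = 0.6409 * 1609.344 = 1031.4286 m. Combine: 1.276 N * 1031.4286 m = 1316.1029 J. 1 calorie = 4.184 J, so 1316.1029 J = 1316.1029 / 4.184 = 314.55613 calorie ≈ 314.6 calorie (4 s.f.). Final answer: 314.6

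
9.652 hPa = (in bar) 1 hPa = 100 Pa, so 9.652 hPa = 9.652 * 100 = 965.2 Pa. 1 bar = 100000 Pa, so 965.2 Pa = 965.2 / 100000 = 0.009652 bar. Final answer: 0.009652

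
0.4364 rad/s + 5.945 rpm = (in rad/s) 1.059. Check: 0.4364 rad/s is already in rad/s. 1 rpm = 0.10471976 rad/s, so 5.945 rpm = 5.945 * 0.10471976 = 0.62255894 rad/s. Sum: 0.4364 + 0.62255894 = 1.0589589 rad/s. Result: 1.0589589 rad/s ≈ 1.059 rad/s (4 s.f.).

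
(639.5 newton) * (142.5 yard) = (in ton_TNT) 1.992e-05. Check: 639.5 newton = 639.5 N. 1 yard = 0.9144 m, so 142.5 yard = 142.5 * 0.9144 = 130.302 m. Combine: 639.5 N * 130.302 m = 83328.129 J. 1 ton_TNT = 4.184e+09 J, so 83328.129 J = 83328.129 / 4.184e+09 = 1.9915901e-05 ton_TNT ≈ 1.992e-05 ton_TNT (4 s.f.).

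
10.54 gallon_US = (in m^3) 1 gallon_US = 0.0037854118 m^3, so 10.54 gallon_US = 10.54 * 0.0037854118 = 0.03989824 m^3. Result: 0.03989824 m^3 ≈ 0.0399 m^3 (4 s.f.). Final answer: 0.0399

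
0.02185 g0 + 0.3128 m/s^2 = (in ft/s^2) 1 g0 = 9.80665 m/s^2, so 0.02185 g0 = 0.02185 * 9.80665 = 0.2142753 m/s^2. 0.3128 m/s^2 is already in m/s^2. Sum: 0.2142753 + 0.3128 = 0.5270753 m/s^2. 1 ft/s^2 = 0.3048 m/s^2, so 0.5270753 m/s^2 = 0.5270753 / 0.3048 = 1.7292497 ft/s^2 ≈ 1.729 ft/s^2 (4 s.f.). Final answer: 1.729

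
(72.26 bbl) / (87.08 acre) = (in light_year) 1 bbl = 0.15898729 m^3, so 72.26 bbl = 72.26 * 0.15898729 = 11.488422 m^3. 1 acre = 4046.8564 m^2, so 87.08 acre = 87.08 * 4046.8564 = 352400.26 m^2. Combine: 11.488422 m^3 / 352400.26 m^2 = 3.2600492e-05 m. 1 light_year = 9.4607305e+15 m, so 3.2600492e-05 m = 3.2600492e-05 / 9.4607305e+15 = 3.4458748e-21 light_year ≈ 3.446e-21 light_year (4 s.f.). Final answer: 3.446e-21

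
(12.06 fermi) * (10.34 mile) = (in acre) 4.959e-14. Check: 1 fermi = 1e-15 m, so 12.06 fermi = 12.06 * 1e-15 = 1.206e-14 m. 1 mile = 1609.344 m, so 10.34 mile = 10.34 * 1609.344 = 16640.617 m. Combine: 1.206e-14 m * 16640.617 m = 2.0068584e-10 m^2. 1 acre = 4046.8564 m^2, so 2.0068584e-10 m^2 = 2.0068584e-10 / 4046.8564 = 4.9590551e-14 acre ≈ 4.959e-14 acre (4 s.f.).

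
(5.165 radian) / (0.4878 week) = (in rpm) 5.165 radian = 5.165 rad. 1 week = 604800 s, so 0.4878 week = 0.4878 * 604800 = 295021.44 s. Combine: 5.165 rad / 295021.44 s = 1.7507202e-05 rad/s. 1 rpm = 0.10471976 rad/s, so 1.7507202e-05 rad/s = 1.7507202e-05 / 0.10471976 = 0.00016718147 rpm ≈ 0.0001672 rpm (4 s.f.). Final answer: 0.0001672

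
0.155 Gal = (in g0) 1 Gal = 0.01 m/s^2, so 0.155 Gal = 0.155 * 0.01 = 0.00155 m/s^2. 1 g0 = 9.80665 m/s^2, so 0.00155 m/s^2 = 0.00155 / 9.80665 = 0.00015805601 g0 ≈ 0.0001581 g0 (4 s.f.). Final answer: 0.0001581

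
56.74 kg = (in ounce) 1 ounce = 0.028349523 kg, so 56.74 kg = 56.74 / 0.028349523 = 2001.4446 ounce ≈ 2001 ounce (4 s.f.). Final answer: 2001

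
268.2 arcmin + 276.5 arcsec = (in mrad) 79.36. Check: 1 arcmin = 0.00029088821 rad, so 268.2 arcmin = 268.2 * 0.00029088821 = 0.078016218 rad. 1 arcsec = 4.8481368e-06 rad, so 276.5 arcsec = 276.5 * 4.8481368e-06 = 0.0013405098 rad. Sum: 0.078016218 + 0.0013405098 = 0.079356727 rad. 1 mrad = 0.001 rad, so 0.079356727 rad = 0.079356727 / 0.001 = 79.356727 mrad ≈ 79.36 mrad (4 s.f.).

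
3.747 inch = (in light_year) 1.006e-17. Check: 1 inch = 0.0254 m, so 3.747 inch = 3.747 * 0.0254 = 0.0951738 m. 1 light_year = 9.4607305e+15 m, so 0.0951738 m = 0.0951738 / 9.4607305e+15 = 1.0059879e-17 light_year ≈ 1.006e-17 light_year (4 s.f.).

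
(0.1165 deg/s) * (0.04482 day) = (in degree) 451.1. Check: 1 deg/s = 0.017453293 rad/s, so 0.1165 deg/s = 0.1165 * 0.017453293 = 0.0020333086 rad/s. 1 day = 86400 s, so 0.04482 day = 0.04482 * 86400 = 3872.448 s. Combine: 0.0020333086 rad/s * 3872.448 s = 7.8738817 rad. 1 degree = 0.017453293 rad, so 7.8738817 rad = 7.8738817 / 0.017453293 = 451.14019 degree ≈ 451.1 degree (4 s.f.).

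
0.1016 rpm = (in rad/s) 0.01064. Check: 1 rpm = 0.10471976 rad/s, so 0.1016 rpm = 0.1016 * 0.10471976 = 0.010639527 rad/s. Result: 0.010639527 rad/s ≈ 0.01064 rad/s (4 s.f.).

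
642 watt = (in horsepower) 0.8609. Check: 642 watt = 642 W. 1 horsepower = 745.69987 W, so 642 W = 642 / 745.69987 = 0.86093618 horsepower ≈ 0.8609 horsepower (4 s.f.).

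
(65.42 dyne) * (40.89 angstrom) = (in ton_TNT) 1 dyne = 1e-05 N, so 65.42 dyne = 65.42 * 1e-05 = 0.0006542 N. 1 angstrom = 1e-10 m, so 40.89 angstrom = 40.89 * 1e-10 = 4.089e-09 m. Combine: 0.0006542 N * 4.089e-09 m = 2.6750238e-12 J. 1 ton_TNT = 4.184e+09 J, so 2.6750238e-12 J = 2.6750238e-12 / 4.184e+09 = 6.3934603e-22 ton_TNT ≈ 6.393e-22 ton_TNT (4 s.f.). Final answer: 6.393e-22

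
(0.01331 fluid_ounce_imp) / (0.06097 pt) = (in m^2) 1 fluid_ounce_imp = 2.8413063e-05 m^3, so 0.01331 fluid_ounce_imp = 0.01331 * 2.8413063e-05 = 3.7817786e-07 m^3. 1 pt = 0.00035277778 m, so 0.06097 pt = 0.06097 * 0.00035277778 = 2.1508861e-05 m. Combine: 3.7817786e-07 m^3 / 2.1508861e-05 m = 0.017582421 m^2. Result: 0.017582421 m^2 ≈ 0.01758 m^2 (4 s.f.). Final answer: 0.01758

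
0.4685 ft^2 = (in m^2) 0.04353. Check: 1 ft^2 = 0.09290304 m^2, so 0.4685 ft^2 = 0.4685 * 0.09290304 = 0.043525074 m^2. Result: 0.043525074 m^2 ≈ 0.04353 m^2 (4 s.f.).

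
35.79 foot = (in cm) 1091. Check: 1 foot = 0.3048 m, so 35.79 foot = 35.79 * 0.3048 = 10.908792 m. 1 cm = 0.01 m, so 10.908792 m = 10.908792 / 0.01 = 1090.8792 cm ≈ 1091 cm (4 s.f.).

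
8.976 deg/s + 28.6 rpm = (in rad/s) 3.152. Check: 1 deg/s = 0.017453293 rad/s, so 8.976 deg/s = 8.976 * 0.017453293 = 0.15666075 rad/s. 1 rpm = 0.10471976 rad/s, so 28.6 rpm = 28.6 * 0.10471976 = 2.994985 rad/s. Sum: 0.15666075 + 2.994985 = 3.1516458 rad/s. Result: 3.1516458 rad/s ≈ 3.152 rad/s (4 s.f.).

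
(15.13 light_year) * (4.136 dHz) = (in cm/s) 1 light_year = 9.4607305e+15 m, so 15.13 light_year = 15.13 * 9.4607305e+15 = 1.4314085e+17 m. 1 dHz = 0.1 Hz, so 4.136 dHz = 4.136 * 0.1 = 0.4136 Hz. Combine: 1.4314085e+17 m * 0.4136 Hz = 5.9203056e+16 m/s. 1 cm/s = 0.01 m/s, so 5.9203056e+16 m/s = 5.9203056e+16 / 0.01 = 5.9203056e+18 cm/s ≈ 5.92e+18 cm/s (4 s.f.). Final answer: 5.92e+18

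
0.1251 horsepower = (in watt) 93.29. Check: 1 horsepower = 745.69987 W, so 0.1251 horsepower = 0.1251 * 745.69987 = 93.287054 W. 93.287054 W = 93.287054 watt ≈ 93.29 watt (4 s.f.).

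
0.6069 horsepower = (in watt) 1 horsepower = 745.69987 W, so 0.6069 horsepower = 0.6069 * 745.69987 = 452.56525 W. 452.56525 W = 452.56525 watt ≈ 452.6 watt (4 s.f.). Final answer: 452.6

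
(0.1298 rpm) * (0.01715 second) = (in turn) 1 rpm = 0.10471976 rad/s, so 0.1298 rpm = 0.1298 * 0.10471976 = 0.013592624 rad/s. 0.01715 second = 0.01715 s. Combine: 0.013592624 rad/s * 0.01715 s = 0.00023311351 rad. 1 turn = 6.2831853 rad, so 0.00023311351 rad = 0.00023311351 / 6.2831853 = 3.7101167e-05 turn ≈ 3.71e-05 turn (4 s.f.). Final answer: 3.71e-05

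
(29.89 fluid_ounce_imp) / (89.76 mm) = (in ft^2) 1 fluid_ounce_imp = 2.8413063e-05 m^3, so 29.89 fluid_ounce_imp = 29.89 * 2.8413063e-05 = 0.00084926644 m^3. 1 mm = 0.001 m, so 89.76 mm = 89.76 * 0.001 = 0.08976 m. Combine: 0.00084926644 m^3 / 0.08976 m = 0.0094615245 m^2. 1 ft^2 = 0.09290304 m^2, so 0.0094615245 m^2 = 0.0094615245 / 0.09290304 = 0.101843 ft^2 ≈ 0.1018 ft^2 (4 s.f.). Final answer: 0.1018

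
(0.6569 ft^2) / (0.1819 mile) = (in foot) 1 ft^2 = 0.09290304 m^2, so 0.6569 ft^2 = 0.6569 * 0.09290304 = 0.061028007 m^2. 1 mile = 1609.344 m, so 0.1819 mile = 0.1819 * 1609.344 = 292.73967 m. Combine: 0.061028007 m^2 / 292.73967 m = 0.00020847194 m. 1 foot = 0.3048 m, so 0.00020847194 m = 0.00020847194 / 0.3048 = 0.00068396305 foot ≈ 0.000684 foot (4 s.f.). Final answer: 0.000684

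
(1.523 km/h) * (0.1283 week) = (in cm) 3.283e+06. Check: 1 km/h = 0.27777778 m/s, so 1.523 km/h = 1.523 * 0.27777778 = 0.42305556 m/s. 1 week = 604800 s, so 0.1283 week = 0.1283 * 604800 = 77595.84 s. Combine: 0.42305556 m/s * 77595.84 s = 32827.351 m. 1 cm = 0.01 m, so 32827.351 m = 32827.351 / 0.01 = 3282735.1 cm ≈ 3.283e+06 cm (4 s.f.).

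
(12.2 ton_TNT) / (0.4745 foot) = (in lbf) 7.934e+10. Check: 1 ton_TNT = 4.184e+09 J, so 12.2 ton_TNT = 12.2 * 4.184e+09 = 5.10448e+10 J. 1 foot = 0.3048 m, so 0.4745 foot = 0.4745 * 0.3048 = 0.1446276 m. Combine: 5.10448e+10 J / 0.1446276 m = 3.5293955e+11 N. 1 lbf = 4.4482216 N, so 3.5293955e+11 N = 3.5293955e+11 / 4.4482216 = 7.9343967e+10 lbf ≈ 7.934e+10 lbf (4 s.f.).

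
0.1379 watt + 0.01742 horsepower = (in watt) 0.1379 watt = 0.1379 W. 1 horsepower = 745.69987 W, so 0.01742 horsepower = 0.01742 * 745.69987 = 12.990092 W. Sum: 0.1379 + 12.990092 = 13.127992 W. 13.127992 W = 13.127992 watt ≈ 13.13 watt (4 s.f.). Final answer: 13.13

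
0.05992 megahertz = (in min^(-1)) 1 megahertz = 1000000 Hz, so 0.05992 megahertz = 0.05992 * 1000000 = 59920 Hz. 1 min^(-1) = 0.016666667 Hz, so 59920 Hz = 59920 / 0.016666667 = 3595200 min^(-1) ≈ 3.595e+06 min^(-1) (4 s.f.). Final answer: 3.595e+06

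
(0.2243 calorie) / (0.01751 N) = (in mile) 0.0333. Check: 1 calorie = 4.184 J, so 0.2243 calorie = 0.2243 * 4.184 = 0.9384712 J. 0.01751 N is already in N. Combine: 0.9384712 J / 0.01751 N = 53.596299 m. 1 mile = 1609.344 m, so 53.596299 m = 53.596299 / 1609.344 = 0.033303196 mile ≈ 0.0333 mile (4 s.f.).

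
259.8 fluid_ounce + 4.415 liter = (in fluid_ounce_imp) 425.8. Check: 1 fluid_ounce = 2.957353e-05 m^3, so 259.8 fluid_ounce = 259.8 * 2.957353e-05 = 0.007683203 m^3. 1 liter = 0.001 m^3, so 4.415 liter = 4.415 * 0.001 = 0.004415 m^3. Sum: 0.007683203 + 0.004415 = 0.012098203 m^3. 1 fluid_ounce_imp = 2.8413063e-05 m^3, so 0.012098203 m^3 = 0.012098203 / 2.8413063e-05 = 425.79722 fluid_ounce_imp ≈ 425.8 fluid_ounce_imp (4 s.f.).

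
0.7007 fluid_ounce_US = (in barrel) 0.0001303. Check: 1 fluid_ounce_US = 2.957353e-05 m^3, so 0.7007 fluid_ounce_US = 0.7007 * 2.957353e-05 = 2.0722172e-05 m^3. 1 barrel = 0.15898729 m^3, so 2.0722172e-05 m^3 = 2.0722172e-05 / 0.15898729 = 0.00013033854 barrel ≈ 0.0001303 barrel (4 s.f.).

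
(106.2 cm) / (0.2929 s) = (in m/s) 3.626. Check: 1 cm = 0.01 m, so 106.2 cm = 106.2 * 0.01 = 1.062 m. 0.2929 s is already in s. Combine: 1.062 m / 0.2929 s = 3.6258109 m/s. Result: 3.6258109 m/s ≈ 3.626 m/s (4 s.f.).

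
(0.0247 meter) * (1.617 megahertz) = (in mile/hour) 8.934e+04. Check: 0.0247 meter = 0.0247 m. 1 megahertz = 1000000 Hz, so 1.617 megahertz = 1.617 * 1000000 = 1617000 Hz. Combine: 0.0247 m * 1617000 Hz = 39939.9 m/s. 1 mile/hour = 0.44704 m/s, so 39939.9 m/s = 39939.9 / 0.44704 = 89343.012 mile/hour ≈ 8.934e+04 mile/hour (4 s.f.).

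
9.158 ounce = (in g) 259.6. Check: 1 ounce = 0.028349523 kg, so 9.158 ounce = 9.158 * 0.028349523 = 0.25962493 kg. 1 g = 0.001 kg, so 0.25962493 kg = 0.25962493 / 0.001 = 259.62493 g ≈ 259.6 g (4 s.f.).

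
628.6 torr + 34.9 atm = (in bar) 36.2. Check: 1 torr = 133.32237 Pa, so 628.6 torr = 628.6 * 133.32237 = 83806.441 Pa. 1 atm = 101325 Pa, so 34.9 atm = 34.9 * 101325 = 3536242.5 Pa. Sum: 83806.441 + 3536242.5 = 3620048.9 Pa. 1 bar = 100000 Pa, so 3620048.9 Pa = 3620048.9 / 100000 = 36.200489 bar ≈ 36.2 bar (4 s.f.).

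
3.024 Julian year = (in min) 1.591e+06. Check: 1 Julian year = 31557600 s, so 3.024 Julian year = 3.024 * 31557600 = 95430182 s. 1 min = 60 s, so 95430182 s = 95430182 / 60 = 1590503 min ≈ 1.591e+06 min (4 s.f.).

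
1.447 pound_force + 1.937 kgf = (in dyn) 2.543e+06. Check: 1 pound_force = 4.4482216 N, so 1.447 pound_force = 1.447 * 4.4482216 = 6.4365767 N. 1 kgf = 9.80665 N, so 1.937 kgf = 1.937 * 9.80665 = 18.995481 N. Sum: 6.4365767 + 18.995481 = 25.432058 N. 1 dyn = 1e-05 N, so 25.432058 N = 25.432058 / 1e-05 = 2543205.8 dyn ≈ 2.543e+06 dyn (4 s.f.).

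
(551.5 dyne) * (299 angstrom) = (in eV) 1.029e+09. Check: 1 dyne = 1e-05 N, so 551.5 dyne = 551.5 * 1e-05 = 0.005515 N. 1 angstrom = 1e-10 m, so 299 angstrom = 299 * 1e-10 = 2.99e-08 m. Combine: 0.005515 N * 2.99e-08 m = 1.648985e-10 J. 1 eV = 1.6021766e-19 J, so 1.648985e-10 J = 1.648985e-10 / 1.6021766e-19 = 1.0292155e+09 eV ≈ 1.029e+09 eV (4 s.f.).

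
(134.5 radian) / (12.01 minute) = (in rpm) 134.5 radian = 134.5 rad. 1 minute = 60 s, so 12.01 minute = 12.01 * 60 = 720.6 s. Combine: 134.5 rad / 720.6 s = 0.18665001 rad/s. 1 rpm = 0.10471976 rad/s, so 0.18665001 rad/s = 0.18665001 / 0.10471976 = 1.7823763 rpm ≈ 1.782 rpm (4 s.f.). Final answer: 1.782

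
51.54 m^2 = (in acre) 0.01274. Check: 1 acre = 4046.8564 m^2, so 51.54 m^2 = 51.54 / 4046.8564 = 0.012735811 acre ≈ 0.01274 acre (4 s.f.).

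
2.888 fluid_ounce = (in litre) 1 fluid_ounce = 2.957353e-05 m^3, so 2.888 fluid_ounce = 2.888 * 2.957353e-05 = 8.5408353e-05 m^3. 1 litre = 0.001 m^3, so 8.5408353e-05 m^3 = 8.5408353e-05 / 0.001 = 0.085408353 litre ≈ 0.08541 litre (4 s.f.). Final answer: 0.08541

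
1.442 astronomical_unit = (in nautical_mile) 1 astronomical_unit = 1.4959787e+11 m, so 1.442 astronomical_unit = 1.442 * 1.4959787e+11 = 2.1572013e+11 m. 1 nautical_mile = 1852 m, so 2.1572013e+11 m = 2.1572013e+11 / 1852 = 1.1647955e+08 nautical_mile ≈ 1.165e+08 nautical_mile (4 s.f.). Final answer: 1.165e+08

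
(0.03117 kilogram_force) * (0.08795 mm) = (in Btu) 2.548e-08. Check: 1 kilogram_force = 9.80665 N, so 0.03117 kilogram_force = 0.03117 * 9.80665 = 0.30567328 N. 1 mm = 0.001 m, so 0.08795 mm = 0.08795 * 0.001 = 8.795e-05 m. Combine: 0.30567328 N * 8.795e-05 m = 2.6883965e-05 J. 1 Btu = 1055.0559 J, so 2.6883965e-05 J = 2.6883965e-05 / 1055.0559 = 2.5481082e-08 Btu ≈ 2.548e-08 Btu (4 s.f.).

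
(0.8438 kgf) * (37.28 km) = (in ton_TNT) 1 kgf = 9.80665 N, so 0.8438 kgf = 0.8438 * 9.80665 = 8.2748513 N. 1 km = 1000 m, so 37.28 km = 37.28 * 1000 = 37280 m. Combine: 8.2748513 N * 37280 m = 308486.46 J. 1 ton_TNT = 4.184e+09 J, so 308486.46 J = 308486.46 / 4.184e+09 = 7.3730032e-05 ton_TNT ≈ 7.373e-05 ton_TNT (4 s.f.). Final answer: 7.373e-05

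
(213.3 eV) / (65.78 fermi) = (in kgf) 1 eV = 1.6021766e-19 J, so 213.3 eV = 213.3 * 1.6021766e-19 = 3.4174428e-17 J. 1 fermi = 1e-15 m, so 65.78 fermi = 65.78 * 1e-15 = 6.578e-14 m. Combine: 3.4174428e-17 J / 6.578e-14 m = 0.00051952611 N. 1 kgf = 9.80665 N, so 0.00051952611 N = 0.00051952611 / 9.80665 = 5.297692e-05 kgf ≈ 5.298e-05 kgf (4 s.f.). Final answer: 5.298e-05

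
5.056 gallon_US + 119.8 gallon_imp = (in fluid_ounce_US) 1 gallon_US = 0.0037854118 m^3, so 5.056 gallon_US = 5.056 * 0.0037854118 = 0.019139042 m^3. 1 gallon_imp = 0.00454609 m^3, so 119.8 gallon_imp = 119.8 * 0.00454609 = 0.54462158 m^3. Sum: 0.019139042 + 0.54462158 = 0.56376062 m^3. 1 fluid_ounce_US = 2.957353e-05 m^3, so 0.56376062 m^3 = 0.56376062 / 2.957353e-05 = 19063.015 fluid_ounce_US ≈ 1.906e+04 fluid_ounce_US (4 s.f.). Final answer: 1.906e+04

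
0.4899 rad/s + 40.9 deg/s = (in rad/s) 1.204. Check: 0.4899 rad/s is already in rad/s. 1 deg/s = 0.017453293 rad/s, so 40.9 deg/s = 40.9 * 0.017453293 = 0.71383966 rad/s. Sum: 0.4899 + 0.71383966 = 1.2037397 rad/s. Result: 1.2037397 rad/s ≈ 1.204 rad/s (4 s.f.).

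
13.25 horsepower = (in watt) 9881. Check: 1 horsepower = 745.69987 W, so 13.25 horsepower = 13.25 * 745.69987 = 9880.5233 W. 9880.5233 W = 9880.5233 watt ≈ 9881 watt (4 s.f.).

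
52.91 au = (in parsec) 0.0002565. Check: 1 au = 1.4959787e+11 m, so 52.91 au = 52.91 * 1.4959787e+11 = 7.9152233e+12 m. 1 parsec = 3.0856776e+16 m, so 7.9152233e+12 m = 7.9152233e+12 / 3.0856776e+16 = 0.00025651492 parsec ≈ 0.0002565 parsec (4 s.f.).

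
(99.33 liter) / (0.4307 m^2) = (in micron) 1 liter = 0.001 m^3, so 99.33 liter = 99.33 * 0.001 = 0.09933 m^3. 0.4307 m^2 is already in m^2. Combine: 0.09933 m^3 / 0.4307 m^2 = 0.23062456 m. 1 micron = 1e-06 m, so 0.23062456 m = 0.23062456 / 1e-06 = 230624.56 micron ≈ 2.306e+05 micron (4 s.f.). Final answer: 2.306e+05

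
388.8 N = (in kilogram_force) 39.65. Check: 1 kilogram_force = 9.80665 N, so 388.8 N = 388.8 / 9.80665 = 39.646566 kilogram_force ≈ 39.65 kilogram_force (4 s.f.).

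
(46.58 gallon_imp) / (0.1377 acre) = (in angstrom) 3.8e+06. Check: 1 gallon_imp = 0.00454609 m^3, so 46.58 gallon_imp = 46.58 * 0.00454609 = 0.21175687 m^3. 1 acre = 4046.8564 m^2, so 0.1377 acre = 0.1377 * 4046.8564 = 557.25213 m^2. Combine: 0.21175687 m^3 / 557.25213 m^2 = 0.00038000191 m. 1 angstrom = 1e-10 m, so 0.00038000191 m = 0.00038000191 / 1e-10 = 3800019.1 angstrom ≈ 3.8e+06 angstrom (4 s.f.).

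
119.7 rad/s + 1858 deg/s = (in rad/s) 119.7 rad/s is already in rad/s. 1 deg/s = 0.017453293 rad/s, so 1858 deg/s = 1858 * 0.017453293 = 32.428218 rad/s. Sum: 119.7 + 32.428218 = 152.12822 rad/s. Result: 152.12822 rad/s ≈ 152.1 rad/s (4 s.f.). Final answer: 152.1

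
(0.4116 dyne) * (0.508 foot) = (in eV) 1 dyne = 1e-05 N, so 0.4116 dyne = 0.4116 * 1e-05 = 4.116e-06 N. 1 foot = 0.3048 m, so 0.508 foot = 0.508 * 0.3048 = 0.1548384 m. Combine: 4.116e-06 N * 0.1548384 m = 6.3731485e-07 J. 1 eV = 1.6021766e-19 J, so 6.3731485e-07 J = 6.3731485e-07 / 1.6021766e-19 = 3.9778064e+12 eV ≈ 3.978e+12 eV (4 s.f.). Final answer: 3.978e+12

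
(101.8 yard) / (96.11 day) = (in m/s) 1.121e-05. Check: 1 yard = 0.9144 m, so 101.8 yard = 101.8 * 0.9144 = 93.08592 m. 1 day = 86400 s, so 96.11 day = 96.11 * 86400 = 8303904 s. Combine: 93.08592 m / 8303904 s = 1.1209898e-05 m/s. Result: 1.1209898e-05 m/s ≈ 1.121e-05 m/s (4 s.f.).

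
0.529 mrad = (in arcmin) 1 mrad = 0.001 rad, so 0.529 mrad = 0.529 * 0.001 = 0.000529 rad. 1 arcmin = 0.00029088821 rad, so 0.000529 rad = 0.000529 / 0.00029088821 = 1.818568 arcmin ≈ 1.819 arcmin (4 s.f.). Final answer: 1.819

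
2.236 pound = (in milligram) 1.014e+06. Check: 1 pound = 0.45359237 kg, so 2.236 pound = 2.236 * 0.45359237 = 1.0142325 kg. 1 milligram = 1e-06 kg, so 1.0142325 kg = 1.0142325 / 1e-06 = 1014232.5 milligram ≈ 1.014e+06 milligram (4 s.f.).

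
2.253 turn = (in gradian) 1 turn = 6.2831853 rad, so 2.253 turn = 2.253 * 6.2831853 = 14.156016 rad. 1 gradian = 0.015707963 rad, so 14.156016 rad = 14.156016 / 0.015707963 = 901.2 gradian. Final answer: 901.2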